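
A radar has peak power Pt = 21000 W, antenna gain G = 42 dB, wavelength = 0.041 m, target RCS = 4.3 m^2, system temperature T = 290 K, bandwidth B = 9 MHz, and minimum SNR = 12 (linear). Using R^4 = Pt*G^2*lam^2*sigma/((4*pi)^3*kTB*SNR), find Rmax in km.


G_lin = 10^(42/10) = 15848.931925
R^4 = 21000 * 15848.931925^2 * 0.041^2 * 4.3 / ((4*pi)^3 * 1.38e-23 * 290 * 9000000.0 * 12)
R^4 = 4.44555e19 m^4
R_max = (4.44555e19)^(1/4) = 81654.7 m = 81.7 km

81.7 km


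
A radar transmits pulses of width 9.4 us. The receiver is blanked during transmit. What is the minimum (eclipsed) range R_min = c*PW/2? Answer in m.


R_min = 3e8 * 9.4e-6 / 2 = 1410.0 m

1410.0 m


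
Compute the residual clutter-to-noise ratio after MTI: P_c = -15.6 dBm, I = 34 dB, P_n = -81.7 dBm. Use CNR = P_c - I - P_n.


CNR = -15.6 - 34 - (-81.7) = 32.1 dB

32.1 dB


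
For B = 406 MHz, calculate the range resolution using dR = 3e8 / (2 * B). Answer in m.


dR = 3e8 / (2 * 406000000.0) = 0.37 m

0.37 m


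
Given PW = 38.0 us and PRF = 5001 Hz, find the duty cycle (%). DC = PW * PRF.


DC = 38.0e-6 * 5001 * 100 = 19.0%

19.0%


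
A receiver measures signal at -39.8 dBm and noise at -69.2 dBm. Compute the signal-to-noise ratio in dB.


SNR = -39.8 - (-69.2) = 29.4 dB

29.4 dB


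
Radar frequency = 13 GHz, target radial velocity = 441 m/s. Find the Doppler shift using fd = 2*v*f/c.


fd = 2 * 441 * 13000000000.0 / 3e8 = 38220.0 Hz

38220.0 Hz


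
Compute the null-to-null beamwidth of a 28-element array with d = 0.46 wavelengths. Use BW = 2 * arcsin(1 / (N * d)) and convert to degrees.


1/(N*d) = 1/(28*0.46) = 0.07764
BW = 2*arcsin(0.07764) = 8.9 degrees

8.9 degrees


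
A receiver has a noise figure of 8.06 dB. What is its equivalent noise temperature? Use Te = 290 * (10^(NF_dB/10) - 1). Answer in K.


NF_lin = 10^(8.06/10) = 6.397348
Te = 290 * (6.397348 - 1) = 1565.2 K

1565.2 K


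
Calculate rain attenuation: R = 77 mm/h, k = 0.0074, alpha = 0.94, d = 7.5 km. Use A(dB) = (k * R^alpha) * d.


gamma = 0.0074 * 77^0.94 = 0.439069 dB/km
A = 0.439069 * 7.5 = 3.29 dB

3.29 dB


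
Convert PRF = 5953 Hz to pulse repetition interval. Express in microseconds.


PRI = 1/5953 = 0.0001679825 s = 168.0 us

168.0 us


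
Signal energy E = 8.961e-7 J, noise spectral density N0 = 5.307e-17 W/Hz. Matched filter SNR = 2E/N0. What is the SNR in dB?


SNR_lin = 2 * 8.961e-7 / 5.307e-17 = 3.377e10
SNR_dB = 10*log10(3.377e10) = 105.3 dB

105.3 dB


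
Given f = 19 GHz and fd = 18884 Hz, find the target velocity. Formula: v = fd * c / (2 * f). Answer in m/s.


v = 18884 * 3e8 / (2 * 19000000000.0) = 149.1 m/s

149.1 m/s


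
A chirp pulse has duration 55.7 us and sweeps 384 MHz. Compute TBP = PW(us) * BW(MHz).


TBP = 55.7 * 384 = 21388.8

21388.8


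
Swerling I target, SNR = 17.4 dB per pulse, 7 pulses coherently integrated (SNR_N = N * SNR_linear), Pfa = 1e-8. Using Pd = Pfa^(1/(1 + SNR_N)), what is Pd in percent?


SNR_lin = 10^(17.4/10) = 54.95409
SNR_N = 7 * 54.95409 = 384.67863
1/(1 + SNR_N) = 1/385.67863 = 0.0025928
Pd = (1e-8)^0.0025928 = 0.95336
Pd = 95.3%

95.3%


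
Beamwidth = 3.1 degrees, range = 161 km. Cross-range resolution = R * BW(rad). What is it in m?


BW_rad = 0.054105207
CR = 161000 * 0.054105207 = 8710.9 m

8710.9 m


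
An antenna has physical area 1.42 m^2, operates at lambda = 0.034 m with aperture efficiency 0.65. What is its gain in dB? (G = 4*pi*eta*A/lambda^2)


G_linear = 4*pi*0.65*1.42/0.034^2 = 10033.53
G_dB = 10*log10(10033.53) = 40.0 dB

40.0 dB


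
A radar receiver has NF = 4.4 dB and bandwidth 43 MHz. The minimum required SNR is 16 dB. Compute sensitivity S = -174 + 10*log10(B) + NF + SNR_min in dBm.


10*log10(43000000.0) = 76.33
S = -174 + 76.33 + 4.4 + 16 = -77.3 dBm

-77.3 dBm


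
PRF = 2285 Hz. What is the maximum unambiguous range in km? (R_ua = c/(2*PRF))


R_ua = 3e8 / (2 * 2285) = 65645.5 m = 65.6 km

65.6 km


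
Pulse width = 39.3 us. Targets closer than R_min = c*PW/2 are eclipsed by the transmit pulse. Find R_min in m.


R_min = 3e8 * 39.3e-6 / 2 = 5895.0 m

5895.0 m


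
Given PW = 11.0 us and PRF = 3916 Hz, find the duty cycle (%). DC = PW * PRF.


DC = 11.0e-6 * 3916 * 100 = 4.31%

4.31%


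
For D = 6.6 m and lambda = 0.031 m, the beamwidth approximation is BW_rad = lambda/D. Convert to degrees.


BW_rad = 0.031 / 6.6 = 0.004697
BW_deg = 0.27 degrees

0.27 degrees


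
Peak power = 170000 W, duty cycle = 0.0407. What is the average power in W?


P_avg = 170000 * 0.0407 = 6919.0 W

6919.0 W


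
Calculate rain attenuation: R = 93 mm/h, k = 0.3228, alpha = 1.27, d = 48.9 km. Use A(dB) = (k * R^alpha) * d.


gamma = 0.3228 * 93^1.27 = 102.072058 dB/km
A = 102.072058 * 48.9 = 4991.32 dB

4991.32 dB


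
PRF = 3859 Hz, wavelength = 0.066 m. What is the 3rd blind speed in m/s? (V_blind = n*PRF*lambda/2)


V_blind = 3 * 3859 * 0.066 / 2 = 382.0 m/s

382.0 m/s


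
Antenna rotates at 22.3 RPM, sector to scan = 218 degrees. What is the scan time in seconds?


t = 218 / (22.3 * 360) * 60 = 1.63 s

1.63 s


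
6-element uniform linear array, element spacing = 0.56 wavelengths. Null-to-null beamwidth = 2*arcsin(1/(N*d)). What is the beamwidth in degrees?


1/(N*d) = 1/(6*0.56) = 0.297619
BW = 2*arcsin(0.297619) = 34.6 degrees

34.6 degrees


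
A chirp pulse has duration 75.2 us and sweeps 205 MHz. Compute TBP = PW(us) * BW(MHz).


TBP = 75.2 * 205 = 15416.0

15416.0


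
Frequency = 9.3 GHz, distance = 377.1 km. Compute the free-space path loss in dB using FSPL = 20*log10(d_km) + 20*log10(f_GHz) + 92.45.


20*log10(377.1) = 51.53
20*log10(9.3) = 19.37
FSPL = 163.3 dB

163.3 dB


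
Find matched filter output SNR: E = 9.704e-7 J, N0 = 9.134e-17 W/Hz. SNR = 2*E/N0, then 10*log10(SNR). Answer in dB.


SNR_lin = 2 * 9.704e-7 / 9.134e-17 = 2.125e10
SNR_dB = 10*log10(2.125e10) = 103.3 dB

103.3 dB


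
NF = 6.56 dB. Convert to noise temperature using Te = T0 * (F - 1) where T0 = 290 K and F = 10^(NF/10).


NF_lin = 10^(6.56/10) = 4.528976
Te = 290 * (4.528976 - 1) = 1023.4 K

1023.4 K


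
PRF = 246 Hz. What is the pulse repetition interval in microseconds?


PRI = 1/246 = 0.0040650407 s = 4065.0 us

4065.0 us


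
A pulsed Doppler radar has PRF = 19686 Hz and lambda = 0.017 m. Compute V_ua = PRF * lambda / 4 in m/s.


V_ua = 19686 * 0.017 / 4 = 83.7 m/s

83.7 m/s


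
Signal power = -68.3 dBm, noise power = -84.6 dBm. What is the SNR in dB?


SNR = -68.3 - (-84.6) = 16.3 dB

16.3 dB


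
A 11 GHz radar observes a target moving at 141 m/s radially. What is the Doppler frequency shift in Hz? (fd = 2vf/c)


fd = 2 * 141 * 11000000000.0 / 3e8 = 10340.0 Hz

10340.0 Hz


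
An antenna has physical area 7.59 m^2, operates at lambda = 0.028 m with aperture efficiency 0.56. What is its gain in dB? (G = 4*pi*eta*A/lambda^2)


G_linear = 4*pi*0.56*7.59/0.028^2 = 68127.68
G_dB = 10*log10(68127.68) = 48.3 dB

48.3 dB


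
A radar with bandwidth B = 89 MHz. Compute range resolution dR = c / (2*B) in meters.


dR = 3e8 / (2 * 89000000.0) = 1.69 m

1.69 m


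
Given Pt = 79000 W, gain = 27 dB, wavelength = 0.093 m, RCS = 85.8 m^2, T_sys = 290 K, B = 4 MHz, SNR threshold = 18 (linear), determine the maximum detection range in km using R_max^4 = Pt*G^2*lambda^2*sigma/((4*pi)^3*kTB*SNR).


G_lin = 10^(27/10) = 501.187234
R^4 = 79000 * 501.187234^2 * 0.093^2 * 85.8 / ((4*pi)^3 * 1.38e-23 * 290 * 4000000.0 * 18)
R^4 = 2.57538e19 m^4
R_max = (2.57538e19)^(1/4) = 71237.8 m = 71.2 km

71.2 km


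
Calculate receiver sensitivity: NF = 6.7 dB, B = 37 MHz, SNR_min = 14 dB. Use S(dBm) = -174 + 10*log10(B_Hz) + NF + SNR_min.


10*log10(37000000.0) = 75.68
S = -174 + 75.68 + 6.7 + 14 = -77.6 dBm

-77.6 dBm


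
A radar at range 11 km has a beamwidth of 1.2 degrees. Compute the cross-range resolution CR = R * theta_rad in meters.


BW_rad = 0.020943951
CR = 11000 * 0.020943951 = 230.4 m

230.4 m


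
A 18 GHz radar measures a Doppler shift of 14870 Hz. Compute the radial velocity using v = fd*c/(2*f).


v = 14870 * 3e8 / (2 * 18000000000.0) = 123.9 m/s

123.9 m/s


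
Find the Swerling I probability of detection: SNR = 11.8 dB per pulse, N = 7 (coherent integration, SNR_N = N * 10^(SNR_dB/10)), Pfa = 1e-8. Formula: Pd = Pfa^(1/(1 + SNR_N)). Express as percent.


SNR_lin = 10^(11.8/10) = 15.13561
SNR_N = 7 * 15.13561 = 105.94927
1/(1 + SNR_N) = 1/106.94927 = 0.0093502
Pd = (1e-8)^0.0093502 = 0.84178
Pd = 84.2%

84.2%


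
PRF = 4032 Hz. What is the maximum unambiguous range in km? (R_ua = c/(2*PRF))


R_ua = 3e8 / (2 * 4032) = 37202.4 m = 37.2 km

37.2 km


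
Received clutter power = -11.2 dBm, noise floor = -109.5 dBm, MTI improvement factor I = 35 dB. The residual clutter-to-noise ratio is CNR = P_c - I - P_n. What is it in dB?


CNR = -11.2 - 35 - (-109.5) = 63.3 dB

63.3 dB


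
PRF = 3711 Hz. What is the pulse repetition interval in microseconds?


PRI = 1/3711 = 0.0002694691 s = 269.5 us

269.5 us


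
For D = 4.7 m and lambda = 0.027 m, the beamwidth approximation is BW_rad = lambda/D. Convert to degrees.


BW_rad = 0.027 / 4.7 = 0.005745
BW_deg = 0.33 degrees

0.33 degrees


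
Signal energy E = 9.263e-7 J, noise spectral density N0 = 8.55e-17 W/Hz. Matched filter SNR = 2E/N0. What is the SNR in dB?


SNR_lin = 2 * 9.263e-7 / 8.55e-17 = 2.167e10
SNR_dB = 10*log10(2.167e10) = 103.4 dB

103.4 dB


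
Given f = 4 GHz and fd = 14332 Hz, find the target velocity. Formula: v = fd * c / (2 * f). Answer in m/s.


v = 14332 * 3e8 / (2 * 4000000000.0) = 537.5 m/s

537.5 m/s


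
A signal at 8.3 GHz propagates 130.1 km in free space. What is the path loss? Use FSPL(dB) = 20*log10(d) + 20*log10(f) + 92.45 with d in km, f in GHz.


20*log10(130.1) = 42.29
20*log10(8.3) = 18.38
FSPL = 153.1 dB

153.1 dB


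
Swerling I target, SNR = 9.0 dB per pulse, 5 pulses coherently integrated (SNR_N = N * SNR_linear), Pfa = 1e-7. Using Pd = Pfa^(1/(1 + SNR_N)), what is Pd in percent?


SNR_lin = 10^(9.0/10) = 7.94328
SNR_N = 5 * 7.94328 = 39.7164
1/(1 + SNR_N) = 1/40.7164 = 0.0245601
Pd = (1e-7)^0.0245601 = 0.6731
Pd = 67.3%

67.3%


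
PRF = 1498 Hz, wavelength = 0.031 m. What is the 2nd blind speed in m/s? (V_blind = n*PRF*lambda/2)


V_blind = 2 * 1498 * 0.031 / 2 = 46.4 m/s

46.4 m/s


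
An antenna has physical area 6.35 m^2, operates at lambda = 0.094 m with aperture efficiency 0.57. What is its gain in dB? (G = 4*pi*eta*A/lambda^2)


G_linear = 4*pi*0.57*6.35/0.094^2 = 5147.58
G_dB = 10*log10(5147.58) = 37.1 dB

37.1 dB


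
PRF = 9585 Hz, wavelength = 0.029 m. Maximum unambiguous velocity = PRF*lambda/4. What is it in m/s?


V_ua = 9585 * 0.029 / 4 = 69.5 m/s

69.5 m/s


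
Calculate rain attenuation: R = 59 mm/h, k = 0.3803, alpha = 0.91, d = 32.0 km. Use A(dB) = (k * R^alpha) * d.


gamma = 0.3803 * 59^0.91 = 15.545391 dB/km
A = 15.545391 * 32.0 = 497.45 dB

497.45 dB


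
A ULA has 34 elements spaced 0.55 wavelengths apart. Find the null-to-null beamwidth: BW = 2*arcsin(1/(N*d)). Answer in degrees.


1/(N*d) = 1/(34*0.55) = 0.053476
BW = 2*arcsin(0.053476) = 6.1 degrees

6.1 degrees


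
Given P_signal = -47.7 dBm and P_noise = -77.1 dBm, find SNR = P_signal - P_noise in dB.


SNR = -47.7 - (-77.1) = 29.4 dB

29.4 dB


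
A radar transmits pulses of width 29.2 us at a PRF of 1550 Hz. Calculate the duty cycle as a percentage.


DC = 29.2e-6 * 1550 * 100 = 4.53%

4.53%


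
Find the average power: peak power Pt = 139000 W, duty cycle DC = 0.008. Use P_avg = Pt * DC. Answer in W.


P_avg = 139000 * 0.008 = 1112.0 W

1112.0 W


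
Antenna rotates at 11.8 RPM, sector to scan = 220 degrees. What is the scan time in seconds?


t = 220 / (11.8 * 360) * 60 = 3.11 s

3.11 s


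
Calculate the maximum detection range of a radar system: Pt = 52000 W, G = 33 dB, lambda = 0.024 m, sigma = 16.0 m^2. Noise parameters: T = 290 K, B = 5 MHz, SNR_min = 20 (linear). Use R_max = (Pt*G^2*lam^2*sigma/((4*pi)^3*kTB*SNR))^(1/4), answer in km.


G_lin = 10^(33/10) = 1995.262315
R^4 = 52000 * 1995.262315^2 * 0.024^2 * 16.0 / ((4*pi)^3 * 1.38e-23 * 290 * 5000000.0 * 20)
R^4 = 2.40237e18 m^4
R_max = (2.40237e18)^(1/4) = 39369.5 m = 39.4 km

39.4 km


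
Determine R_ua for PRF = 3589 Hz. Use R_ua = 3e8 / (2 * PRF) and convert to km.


R_ua = 3e8 / (2 * 3589) = 41794.4 m = 41.8 km

41.8 km


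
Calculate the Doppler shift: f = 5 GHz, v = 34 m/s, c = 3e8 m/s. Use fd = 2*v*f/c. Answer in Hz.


fd = 2 * 34 * 5000000000.0 / 3e8 = 1133.3 Hz

1133.3 Hz


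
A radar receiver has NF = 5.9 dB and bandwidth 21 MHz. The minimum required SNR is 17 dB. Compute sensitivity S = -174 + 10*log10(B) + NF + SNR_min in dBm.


10*log10(21000000.0) = 73.22
S = -174 + 73.22 + 5.9 + 17 = -77.9 dBm

-77.9 dBm


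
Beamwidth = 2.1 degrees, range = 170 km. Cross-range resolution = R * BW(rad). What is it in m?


BW_rad = 0.036651914
CR = 170000 * 0.036651914 = 6230.8 m

6230.8 m


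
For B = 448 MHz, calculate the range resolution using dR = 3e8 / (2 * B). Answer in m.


dR = 3e8 / (2 * 448000000.0) = 0.33 m

0.33 m


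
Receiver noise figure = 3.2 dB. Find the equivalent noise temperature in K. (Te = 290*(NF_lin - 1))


NF_lin = 10^(3.2/10) = 2.089296
Te = 290 * (2.089296 - 1) = 315.9 K

315.9 K


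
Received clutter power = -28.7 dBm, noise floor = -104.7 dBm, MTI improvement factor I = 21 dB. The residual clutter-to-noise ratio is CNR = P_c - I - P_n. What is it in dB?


CNR = -28.7 - 21 - (-104.7) = 55.0 dB

55.0 dB


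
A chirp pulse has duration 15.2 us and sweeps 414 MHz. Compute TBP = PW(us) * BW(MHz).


TBP = 15.2 * 414 = 6292.8

6292.8


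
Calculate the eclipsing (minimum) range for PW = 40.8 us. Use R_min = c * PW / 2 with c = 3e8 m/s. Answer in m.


R_min = 3e8 * 40.8e-6 / 2 = 6120.0 m

6120.0 m


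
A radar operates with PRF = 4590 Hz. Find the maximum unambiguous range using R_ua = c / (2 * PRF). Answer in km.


R_ua = 3e8 / (2 * 4590) = 32679.7 m = 32.7 km

32.7 km


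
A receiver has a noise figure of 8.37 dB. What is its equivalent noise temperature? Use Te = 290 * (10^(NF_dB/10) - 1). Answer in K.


NF_lin = 10^(8.37/10) = 6.870684
Te = 290 * (6.870684 - 1) = 1702.5 K

1702.5 K


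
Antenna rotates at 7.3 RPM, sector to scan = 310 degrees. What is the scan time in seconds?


t = 310 / (7.3 * 360) * 60 = 7.08 s

7.08 s


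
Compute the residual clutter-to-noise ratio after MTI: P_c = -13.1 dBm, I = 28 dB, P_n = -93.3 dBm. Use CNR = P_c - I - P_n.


CNR = -13.1 - 28 - (-93.3) = 52.2 dB

52.2 dB


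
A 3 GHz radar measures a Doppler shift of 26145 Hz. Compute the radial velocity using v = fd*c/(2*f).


v = 26145 * 3e8 / (2 * 3000000000.0) = 1307.3 m/s

1307.3 m/s


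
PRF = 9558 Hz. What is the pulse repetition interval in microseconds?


PRI = 1/9558 = 0.0001046244 s = 104.6 us

104.6 us


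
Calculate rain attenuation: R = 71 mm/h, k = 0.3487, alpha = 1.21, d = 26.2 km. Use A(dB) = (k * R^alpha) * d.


gamma = 0.3487 * 71^1.21 = 60.600269 dB/km
A = 60.600269 * 26.2 = 1587.73 dB

1587.73 dB


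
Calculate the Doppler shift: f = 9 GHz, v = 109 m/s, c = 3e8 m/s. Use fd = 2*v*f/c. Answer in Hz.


fd = 2 * 109 * 9000000000.0 / 3e8 = 6540.0 Hz

6540.0 Hz


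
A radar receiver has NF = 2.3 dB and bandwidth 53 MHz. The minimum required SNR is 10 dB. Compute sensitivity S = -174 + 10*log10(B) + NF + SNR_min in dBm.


10*log10(53000000.0) = 77.24
S = -174 + 77.24 + 2.3 + 10 = -84.5 dBm

-84.5 dBm


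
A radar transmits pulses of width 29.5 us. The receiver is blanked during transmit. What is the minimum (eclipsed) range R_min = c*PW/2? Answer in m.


R_min = 3e8 * 29.5e-6 / 2 = 4425.0 m

4425.0 m


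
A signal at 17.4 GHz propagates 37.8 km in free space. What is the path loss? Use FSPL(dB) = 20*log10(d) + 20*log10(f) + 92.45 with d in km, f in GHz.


20*log10(37.8) = 31.55
20*log10(17.4) = 24.81
FSPL = 148.8 dB

148.8 dB


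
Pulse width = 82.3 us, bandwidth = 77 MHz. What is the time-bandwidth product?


TBP = 82.3 * 77 = 6337.1

6337.1


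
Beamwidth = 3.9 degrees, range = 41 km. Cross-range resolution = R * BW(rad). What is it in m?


BW_rad = 0.068067841
CR = 41000 * 0.068067841 = 2790.8 m

2790.8 m


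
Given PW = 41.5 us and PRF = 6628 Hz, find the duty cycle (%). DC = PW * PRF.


DC = 41.5e-6 * 6628 * 100 = 27.51%

27.51%


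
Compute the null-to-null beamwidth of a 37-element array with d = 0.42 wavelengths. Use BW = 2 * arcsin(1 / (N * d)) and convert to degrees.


1/(N*d) = 1/(37*0.42) = 0.06435
BW = 2*arcsin(0.06435) = 7.4 degrees

7.4 degrees


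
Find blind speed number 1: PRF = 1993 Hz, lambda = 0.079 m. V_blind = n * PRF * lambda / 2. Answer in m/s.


V_blind = 1 * 1993 * 0.079 / 2 = 78.7 m/s

78.7 m/s


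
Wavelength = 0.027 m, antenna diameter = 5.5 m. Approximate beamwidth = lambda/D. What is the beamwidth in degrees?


BW_rad = 0.027 / 5.5 = 0.004909
BW_deg = 0.28 degrees

0.28 degrees


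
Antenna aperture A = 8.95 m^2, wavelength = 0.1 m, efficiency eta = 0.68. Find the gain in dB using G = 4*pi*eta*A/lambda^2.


G_linear = 4*pi*0.68*8.95/0.1^2 = 7647.89
G_dB = 10*log10(7647.89) = 38.8 dB

38.8 dB


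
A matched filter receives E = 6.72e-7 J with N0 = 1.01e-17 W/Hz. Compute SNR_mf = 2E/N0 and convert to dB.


SNR_lin = 2 * 6.72e-7 / 1.01e-17 = 1.331e11
SNR_dB = 10*log10(1.331e11) = 111.2 dB

111.2 dB


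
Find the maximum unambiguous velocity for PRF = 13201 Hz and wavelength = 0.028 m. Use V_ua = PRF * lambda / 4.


V_ua = 13201 * 0.028 / 4 = 92.4 m/s

92.4 m/s


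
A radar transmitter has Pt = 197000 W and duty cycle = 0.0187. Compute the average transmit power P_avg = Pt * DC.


P_avg = 197000 * 0.0187 = 3683.9 W

3683.9 W


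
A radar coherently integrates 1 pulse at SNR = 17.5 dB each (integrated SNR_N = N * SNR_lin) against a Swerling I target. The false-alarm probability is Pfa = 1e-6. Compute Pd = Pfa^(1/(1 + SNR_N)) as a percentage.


SNR_lin = 10^(17.5/10) = 56.23413
SNR_N = 1 * 56.23413 = 56.23413
1/(1 + SNR_N) = 1/57.23413 = 0.0174721
Pd = (1e-6)^0.0174721 = 0.78554
Pd = 78.6%

78.6%


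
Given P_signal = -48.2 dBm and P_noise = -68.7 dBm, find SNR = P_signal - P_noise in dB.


SNR = -48.2 - (-68.7) = 20.5 dB

20.5 dB


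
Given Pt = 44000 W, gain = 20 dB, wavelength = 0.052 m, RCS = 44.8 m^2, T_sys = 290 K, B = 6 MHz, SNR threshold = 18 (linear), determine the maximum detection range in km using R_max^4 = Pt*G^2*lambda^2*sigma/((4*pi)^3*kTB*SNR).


G_lin = 10^(20/10) = 100.0
R^4 = 44000 * 100.0^2 * 0.052^2 * 44.8 / ((4*pi)^3 * 1.38e-23 * 290 * 6000000.0 * 18)
R^4 = 6.21451e16 m^4
R_max = (6.21451e16)^(1/4) = 15788.9 m = 15.8 km

15.8 km


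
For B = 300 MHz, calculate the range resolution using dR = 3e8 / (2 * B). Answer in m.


dR = 3e8 / (2 * 300000000.0) = 0.5 m

0.5 m


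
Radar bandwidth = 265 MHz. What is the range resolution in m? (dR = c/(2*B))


dR = 3e8 / (2 * 265000000.0) = 0.57 m

0.57 m


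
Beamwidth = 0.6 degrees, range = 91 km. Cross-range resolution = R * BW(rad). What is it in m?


BW_rad = 0.010471976
CR = 91000 * 0.010471976 = 952.9 m

952.9 m


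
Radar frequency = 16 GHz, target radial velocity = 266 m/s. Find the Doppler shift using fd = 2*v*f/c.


fd = 2 * 266 * 16000000000.0 / 3e8 = 28373.3 Hz

28373.3 Hz


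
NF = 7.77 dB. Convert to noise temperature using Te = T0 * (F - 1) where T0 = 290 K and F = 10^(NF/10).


NF_lin = 10^(7.77/10) = 5.984116
Te = 290 * (5.984116 - 1) = 1445.4 K

1445.4 K


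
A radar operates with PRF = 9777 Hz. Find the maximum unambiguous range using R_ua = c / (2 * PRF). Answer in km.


R_ua = 3e8 / (2 * 9777) = 15342.1 m = 15.3 km

15.3 km


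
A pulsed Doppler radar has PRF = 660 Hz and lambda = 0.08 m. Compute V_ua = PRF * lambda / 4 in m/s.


V_ua = 660 * 0.08 / 4 = 13.2 m/s

13.2 m/s


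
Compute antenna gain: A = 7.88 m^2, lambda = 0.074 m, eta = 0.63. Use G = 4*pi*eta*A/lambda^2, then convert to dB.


G_linear = 4*pi*0.63*7.88/0.074^2 = 11392.35
G_dB = 10*log10(11392.35) = 40.6 dB

40.6 dB


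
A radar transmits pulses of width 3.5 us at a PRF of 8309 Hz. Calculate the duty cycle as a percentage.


DC = 3.5e-6 * 8309 * 100 = 2.91%

2.91%


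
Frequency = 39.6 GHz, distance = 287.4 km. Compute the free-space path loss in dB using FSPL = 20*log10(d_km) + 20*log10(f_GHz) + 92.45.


20*log10(287.4) = 49.17
20*log10(39.6) = 31.95
FSPL = 173.6 dB

173.6 dB


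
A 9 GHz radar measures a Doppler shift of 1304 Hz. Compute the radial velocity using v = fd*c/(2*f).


v = 1304 * 3e8 / (2 * 9000000000.0) = 21.7 m/s

21.7 m/s


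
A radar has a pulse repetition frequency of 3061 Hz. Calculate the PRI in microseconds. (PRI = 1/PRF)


PRI = 1/3061 = 0.0003266906 s = 326.7 us

326.7 us


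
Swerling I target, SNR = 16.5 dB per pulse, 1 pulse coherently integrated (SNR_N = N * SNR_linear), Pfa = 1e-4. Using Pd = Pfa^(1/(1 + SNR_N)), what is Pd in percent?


SNR_lin = 10^(16.5/10) = 44.66836
SNR_N = 1 * 44.66836 = 44.66836
1/(1 + SNR_N) = 1/45.66836 = 0.021897
Pd = (1e-4)^0.021897 = 0.81736
Pd = 81.7%

81.7%


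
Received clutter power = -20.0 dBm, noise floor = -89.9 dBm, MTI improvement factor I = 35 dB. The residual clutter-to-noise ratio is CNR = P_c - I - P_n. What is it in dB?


CNR = -20.0 - 35 - (-89.9) = 34.9 dB

34.9 dB


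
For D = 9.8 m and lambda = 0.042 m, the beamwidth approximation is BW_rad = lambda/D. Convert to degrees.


BW_rad = 0.042 / 9.8 = 0.004286
BW_deg = 0.25 degrees

0.25 degrees


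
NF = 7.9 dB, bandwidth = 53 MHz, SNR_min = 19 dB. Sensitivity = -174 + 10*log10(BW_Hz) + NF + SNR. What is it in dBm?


10*log10(53000000.0) = 77.24
S = -174 + 77.24 + 7.9 + 19 = -69.9 dBm

-69.9 dBm


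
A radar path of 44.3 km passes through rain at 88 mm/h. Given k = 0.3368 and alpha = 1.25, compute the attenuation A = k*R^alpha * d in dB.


gamma = 0.3368 * 88^1.25 = 90.776916 dB/km
A = 90.776916 * 44.3 = 4021.42 dB

4021.42 dB


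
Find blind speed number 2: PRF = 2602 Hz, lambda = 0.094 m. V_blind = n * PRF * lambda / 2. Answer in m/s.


V_blind = 2 * 2602 * 0.094 / 2 = 244.6 m/s

244.6 m/s


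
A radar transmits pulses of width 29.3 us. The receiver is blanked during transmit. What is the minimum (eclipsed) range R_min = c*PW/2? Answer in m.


R_min = 3e8 * 29.3e-6 / 2 = 4395.0 m

4395.0 m


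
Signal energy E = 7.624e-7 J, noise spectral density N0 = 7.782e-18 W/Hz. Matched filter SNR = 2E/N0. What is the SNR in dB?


SNR_lin = 2 * 7.624e-7 / 7.782e-18 = 1.959e11
SNR_dB = 10*log10(1.959e11) = 112.9 dB

112.9 dB


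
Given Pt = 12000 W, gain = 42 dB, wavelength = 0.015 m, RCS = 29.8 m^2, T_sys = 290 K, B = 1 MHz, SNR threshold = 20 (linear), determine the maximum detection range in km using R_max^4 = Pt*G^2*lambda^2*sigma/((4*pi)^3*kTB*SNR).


G_lin = 10^(42/10) = 15848.931925
R^4 = 12000 * 15848.931925^2 * 0.015^2 * 29.8 / ((4*pi)^3 * 1.38e-23 * 290 * 1000000.0 * 20)
R^4 = 1.27246e20 m^4
R_max = (1.27246e20)^(1/4) = 106208.9 m = 106.2 km

106.2 km


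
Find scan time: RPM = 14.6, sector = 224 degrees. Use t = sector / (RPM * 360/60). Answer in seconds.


t = 224 / (14.6 * 360) * 60 = 2.56 s

2.56 s


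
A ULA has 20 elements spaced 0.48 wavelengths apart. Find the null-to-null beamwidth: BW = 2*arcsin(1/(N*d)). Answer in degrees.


1/(N*d) = 1/(20*0.48) = 0.104167
BW = 2*arcsin(0.104167) = 12.0 degrees

12.0 degrees


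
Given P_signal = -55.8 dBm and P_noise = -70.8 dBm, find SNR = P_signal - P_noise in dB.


SNR = -55.8 - (-70.8) = 15.0 dB

15.0 dB


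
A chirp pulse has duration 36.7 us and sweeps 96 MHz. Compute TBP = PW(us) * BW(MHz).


TBP = 36.7 * 96 = 3523.2

3523.2


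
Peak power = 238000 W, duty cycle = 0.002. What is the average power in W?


P_avg = 238000 * 0.002 = 476.0 W

476.0 W


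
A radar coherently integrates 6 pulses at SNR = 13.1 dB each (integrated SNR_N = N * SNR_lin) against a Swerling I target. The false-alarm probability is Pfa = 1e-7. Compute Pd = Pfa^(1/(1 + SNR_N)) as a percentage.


SNR_lin = 10^(13.1/10) = 20.41738
SNR_N = 6 * 20.41738 = 122.50428
1/(1 + SNR_N) = 1/123.50428 = 0.0080969
Pd = (1e-7)^0.0080969 = 0.87765
Pd = 87.8%

87.8%


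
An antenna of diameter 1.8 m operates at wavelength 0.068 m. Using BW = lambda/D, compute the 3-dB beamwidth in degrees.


BW_rad = 0.068 / 1.8 = 0.037778
BW_deg = 2.16 degrees

2.16 degrees


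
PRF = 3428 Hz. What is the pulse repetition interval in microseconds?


PRI = 1/3428 = 0.0002917153 s = 291.7 us

291.7 us


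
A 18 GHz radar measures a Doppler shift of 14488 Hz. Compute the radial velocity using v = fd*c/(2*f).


v = 14488 * 3e8 / (2 * 18000000000.0) = 120.7 m/s

120.7 m/s


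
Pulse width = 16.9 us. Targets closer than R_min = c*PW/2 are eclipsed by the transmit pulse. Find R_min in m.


R_min = 3e8 * 16.9e-6 / 2 = 2535.0 m

2535.0 m


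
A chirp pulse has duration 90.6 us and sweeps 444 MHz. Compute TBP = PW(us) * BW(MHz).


TBP = 90.6 * 444 = 40226.4

40226.4


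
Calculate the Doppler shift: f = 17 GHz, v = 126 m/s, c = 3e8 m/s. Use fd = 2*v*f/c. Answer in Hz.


fd = 2 * 126 * 17000000000.0 / 3e8 = 14280.0 Hz

14280.0 Hz


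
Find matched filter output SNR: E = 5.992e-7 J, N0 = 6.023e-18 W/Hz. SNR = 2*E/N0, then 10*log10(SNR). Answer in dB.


SNR_lin = 2 * 5.992e-7 / 6.023e-18 = 1.99e11
SNR_dB = 10*log10(1.99e11) = 113.0 dB

113.0 dB


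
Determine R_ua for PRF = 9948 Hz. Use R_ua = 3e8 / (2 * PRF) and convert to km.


R_ua = 3e8 / (2 * 9948) = 15078.4 m = 15.1 km

15.1 km


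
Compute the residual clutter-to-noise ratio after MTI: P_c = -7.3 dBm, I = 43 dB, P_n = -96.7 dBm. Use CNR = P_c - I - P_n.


CNR = -7.3 - 43 - (-96.7) = 46.4 dB

46.4 dB


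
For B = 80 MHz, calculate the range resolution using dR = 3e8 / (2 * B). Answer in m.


dR = 3e8 / (2 * 80000000.0) = 1.88 m

1.88 m


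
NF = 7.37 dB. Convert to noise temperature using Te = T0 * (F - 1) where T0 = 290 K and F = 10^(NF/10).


NF_lin = 10^(7.37/10) = 5.457579
Te = 290 * (5.457579 - 1) = 1292.7 K

1292.7 K


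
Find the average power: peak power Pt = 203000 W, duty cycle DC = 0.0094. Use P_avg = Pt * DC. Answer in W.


P_avg = 203000 * 0.0094 = 1908.2 W

1908.2 W


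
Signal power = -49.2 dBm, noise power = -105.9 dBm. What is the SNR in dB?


SNR = -49.2 - (-105.9) = 56.7 dB

56.7 dB


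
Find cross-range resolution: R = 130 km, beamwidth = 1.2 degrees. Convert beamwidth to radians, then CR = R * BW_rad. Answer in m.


BW_rad = 0.020943951
CR = 130000 * 0.020943951 = 2722.7 m

2722.7 m


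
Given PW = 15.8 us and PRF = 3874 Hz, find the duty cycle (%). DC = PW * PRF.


DC = 15.8e-6 * 3874 * 100 = 6.12%

6.12%


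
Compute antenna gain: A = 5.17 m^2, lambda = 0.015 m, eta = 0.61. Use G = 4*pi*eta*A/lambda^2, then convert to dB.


G_linear = 4*pi*0.61*5.17/0.015^2 = 176135.84
G_dB = 10*log10(176135.84) = 52.5 dB

52.5 dB


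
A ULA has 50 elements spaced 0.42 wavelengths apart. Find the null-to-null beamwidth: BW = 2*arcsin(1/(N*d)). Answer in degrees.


1/(N*d) = 1/(50*0.42) = 0.047619
BW = 2*arcsin(0.047619) = 5.5 degrees

5.5 degrees


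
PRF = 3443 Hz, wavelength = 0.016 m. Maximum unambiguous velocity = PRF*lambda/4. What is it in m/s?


V_ua = 3443 * 0.016 / 4 = 13.8 m/s

13.8 m/s


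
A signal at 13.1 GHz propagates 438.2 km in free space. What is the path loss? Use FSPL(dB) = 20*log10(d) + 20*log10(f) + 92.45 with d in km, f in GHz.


20*log10(438.2) = 52.83
20*log10(13.1) = 22.35
FSPL = 167.6 dB

167.6 dB


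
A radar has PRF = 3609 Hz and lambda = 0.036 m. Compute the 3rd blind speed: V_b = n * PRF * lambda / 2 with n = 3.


V_blind = 3 * 3609 * 0.036 / 2 = 194.9 m/s

194.9 m/s


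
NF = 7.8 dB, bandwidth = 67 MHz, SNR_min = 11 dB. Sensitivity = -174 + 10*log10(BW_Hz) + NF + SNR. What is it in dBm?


10*log10(67000000.0) = 78.26
S = -174 + 78.26 + 7.8 + 11 = -76.9 dBm

-76.9 dBm


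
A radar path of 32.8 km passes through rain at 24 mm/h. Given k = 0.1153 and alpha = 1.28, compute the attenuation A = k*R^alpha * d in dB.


gamma = 0.1153 * 24^1.28 = 6.737514 dB/km
A = 6.737514 * 32.8 = 220.99 dB

220.99 dB


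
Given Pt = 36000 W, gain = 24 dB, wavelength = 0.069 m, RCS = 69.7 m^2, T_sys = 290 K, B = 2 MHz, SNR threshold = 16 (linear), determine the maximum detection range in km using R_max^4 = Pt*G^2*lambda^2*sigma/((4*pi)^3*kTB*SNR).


G_lin = 10^(24/10) = 251.188643
R^4 = 36000 * 251.188643^2 * 0.069^2 * 69.7 / ((4*pi)^3 * 1.38e-23 * 290 * 2000000.0 * 16)
R^4 = 2.96604e18 m^4
R_max = (2.96604e18)^(1/4) = 41499.6 m = 41.5 km

41.5 km


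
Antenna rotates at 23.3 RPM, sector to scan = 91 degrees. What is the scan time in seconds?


t = 91 / (23.3 * 360) * 60 = 0.65 s

0.65 s


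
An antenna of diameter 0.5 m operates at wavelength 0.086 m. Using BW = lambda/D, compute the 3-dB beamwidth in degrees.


BW_rad = 0.086 / 0.5 = 0.172
BW_deg = 9.85 degrees

9.85 degrees


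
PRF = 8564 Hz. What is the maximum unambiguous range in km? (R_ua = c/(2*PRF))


R_ua = 3e8 / (2 * 8564) = 17515.2 m = 17.5 km

17.5 km


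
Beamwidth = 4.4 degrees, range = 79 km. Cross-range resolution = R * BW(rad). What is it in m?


BW_rad = 0.076794487
CR = 79000 * 0.076794487 = 6066.8 m

6066.8 m


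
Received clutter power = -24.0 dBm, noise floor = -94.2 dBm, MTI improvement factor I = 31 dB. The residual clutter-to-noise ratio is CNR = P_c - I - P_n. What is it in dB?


CNR = -24.0 - 31 - (-94.2) = 39.2 dB

39.2 dB


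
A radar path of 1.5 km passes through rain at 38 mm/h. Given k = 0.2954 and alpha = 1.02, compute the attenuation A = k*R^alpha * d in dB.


gamma = 0.2954 * 38^1.02 = 12.072293 dB/km
A = 12.072293 * 1.5 = 18.11 dB

18.11 dB


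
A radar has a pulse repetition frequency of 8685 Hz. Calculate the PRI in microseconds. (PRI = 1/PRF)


PRI = 1/8685 = 0.000115141 s = 115.1 us

115.1 us


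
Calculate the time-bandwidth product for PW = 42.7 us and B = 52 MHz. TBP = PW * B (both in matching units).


TBP = 42.7 * 52 = 2220.4

2220.4


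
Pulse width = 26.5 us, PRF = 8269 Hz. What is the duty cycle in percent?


DC = 26.5e-6 * 8269 * 100 = 21.91%

21.91%


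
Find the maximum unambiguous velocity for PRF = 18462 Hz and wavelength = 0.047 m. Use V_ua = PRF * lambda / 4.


V_ua = 18462 * 0.047 / 4 = 216.9 m/s

216.9 m/s


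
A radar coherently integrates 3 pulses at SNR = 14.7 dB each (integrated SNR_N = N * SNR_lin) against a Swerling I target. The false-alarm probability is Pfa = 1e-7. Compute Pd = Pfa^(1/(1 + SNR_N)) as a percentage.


SNR_lin = 10^(14.7/10) = 29.51209
SNR_N = 3 * 29.51209 = 88.53627
1/(1 + SNR_N) = 1/89.53627 = 0.0111687
Pd = (1e-7)^0.0111687 = 0.83526
Pd = 83.5%

83.5%


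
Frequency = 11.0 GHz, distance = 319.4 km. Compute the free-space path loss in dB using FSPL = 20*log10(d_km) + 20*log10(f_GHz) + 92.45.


20*log10(319.4) = 50.09
20*log10(11.0) = 20.83
FSPL = 163.4 dB

163.4 dB


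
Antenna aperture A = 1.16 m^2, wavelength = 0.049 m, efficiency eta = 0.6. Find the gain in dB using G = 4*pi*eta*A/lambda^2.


G_linear = 4*pi*0.6*1.16/0.049^2 = 3642.73
G_dB = 10*log10(3642.73) = 35.6 dB

35.6 dB


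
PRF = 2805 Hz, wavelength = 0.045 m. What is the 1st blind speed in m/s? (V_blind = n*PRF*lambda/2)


V_blind = 1 * 2805 * 0.045 / 2 = 63.1 m/s

63.1 m/s


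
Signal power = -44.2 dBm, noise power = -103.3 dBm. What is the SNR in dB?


SNR = -44.2 - (-103.3) = 59.1 dB

59.1 dB


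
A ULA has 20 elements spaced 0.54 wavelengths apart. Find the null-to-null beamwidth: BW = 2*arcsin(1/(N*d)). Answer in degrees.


1/(N*d) = 1/(20*0.54) = 0.092593
BW = 2*arcsin(0.092593) = 10.6 degrees

10.6 degrees


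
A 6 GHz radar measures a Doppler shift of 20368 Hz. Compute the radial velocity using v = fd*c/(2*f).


v = 20368 * 3e8 / (2 * 6000000000.0) = 509.2 m/s

509.2 m/s


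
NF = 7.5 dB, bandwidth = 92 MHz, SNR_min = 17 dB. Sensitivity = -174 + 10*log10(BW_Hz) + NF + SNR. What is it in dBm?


10*log10(92000000.0) = 79.64
S = -174 + 79.64 + 7.5 + 17 = -69.9 dBm

-69.9 dBm


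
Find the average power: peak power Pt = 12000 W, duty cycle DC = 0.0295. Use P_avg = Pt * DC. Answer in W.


P_avg = 12000 * 0.0295 = 354.0 W

354.0 W


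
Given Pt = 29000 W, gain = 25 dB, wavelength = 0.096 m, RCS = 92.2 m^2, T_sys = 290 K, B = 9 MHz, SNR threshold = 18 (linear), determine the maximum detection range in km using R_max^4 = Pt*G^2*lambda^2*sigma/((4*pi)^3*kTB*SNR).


G_lin = 10^(25/10) = 316.227766
R^4 = 29000 * 316.227766^2 * 0.096^2 * 92.2 / ((4*pi)^3 * 1.38e-23 * 290 * 9000000.0 * 18)
R^4 = 1.91536e18 m^4
R_max = (1.91536e18)^(1/4) = 37201.7 m = 37.2 km

37.2 km


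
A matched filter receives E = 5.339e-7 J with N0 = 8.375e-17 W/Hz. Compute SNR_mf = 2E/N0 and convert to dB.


SNR_lin = 2 * 5.339e-7 / 8.375e-17 = 1.275e10
SNR_dB = 10*log10(1.275e10) = 101.1 dB

101.1 dB


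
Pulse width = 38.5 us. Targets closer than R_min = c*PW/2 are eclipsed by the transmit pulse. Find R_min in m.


R_min = 3e8 * 38.5e-6 / 2 = 5775.0 m

5775.0 m


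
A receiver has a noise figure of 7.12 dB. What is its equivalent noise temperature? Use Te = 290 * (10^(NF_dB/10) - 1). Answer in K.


NF_lin = 10^(7.12/10) = 5.152286
Te = 290 * (5.152286 - 1) = 1204.2 K

1204.2 K


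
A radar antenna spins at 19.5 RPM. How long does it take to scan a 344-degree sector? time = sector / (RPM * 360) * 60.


t = 344 / (19.5 * 360) * 60 = 2.94 s

2.94 s


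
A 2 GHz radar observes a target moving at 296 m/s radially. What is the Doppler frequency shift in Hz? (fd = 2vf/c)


fd = 2 * 296 * 2000000000.0 / 3e8 = 3946.7 Hz

3946.7 Hz


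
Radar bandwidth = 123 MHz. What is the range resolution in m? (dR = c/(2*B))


dR = 3e8 / (2 * 123000000.0) = 1.22 m

1.22 m


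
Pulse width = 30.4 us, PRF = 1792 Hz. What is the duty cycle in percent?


DC = 30.4e-6 * 1792 * 100 = 5.45%

5.45%


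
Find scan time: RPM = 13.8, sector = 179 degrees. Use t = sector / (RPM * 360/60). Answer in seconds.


t = 179 / (13.8 * 360) * 60 = 2.16 s

2.16 s


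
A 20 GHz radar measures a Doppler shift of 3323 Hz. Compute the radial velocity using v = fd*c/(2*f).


v = 3323 * 3e8 / (2 * 20000000000.0) = 24.9 m/s

24.9 m/s


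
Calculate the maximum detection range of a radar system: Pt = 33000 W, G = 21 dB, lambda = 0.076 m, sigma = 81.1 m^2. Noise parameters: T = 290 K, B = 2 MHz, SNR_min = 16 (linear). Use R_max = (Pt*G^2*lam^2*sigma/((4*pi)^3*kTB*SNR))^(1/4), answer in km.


G_lin = 10^(21/10) = 125.892541
R^4 = 33000 * 125.892541^2 * 0.076^2 * 81.1 / ((4*pi)^3 * 1.38e-23 * 290 * 2000000.0 * 16)
R^4 = 9.64063e17 m^4
R_max = (9.64063e17)^(1/4) = 31334.8 m = 31.3 km

31.3 km


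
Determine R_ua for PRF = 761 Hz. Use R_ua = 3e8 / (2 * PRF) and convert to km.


R_ua = 3e8 / (2 * 761) = 197109.1 m = 197.1 km

197.1 km


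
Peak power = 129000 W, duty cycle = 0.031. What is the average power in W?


P_avg = 129000 * 0.031 = 3999.0 W

3999.0 W


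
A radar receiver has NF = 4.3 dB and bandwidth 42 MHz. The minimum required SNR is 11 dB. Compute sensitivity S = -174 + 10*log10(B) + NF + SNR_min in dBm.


10*log10(42000000.0) = 76.23
S = -174 + 76.23 + 4.3 + 11 = -82.5 dBm

-82.5 dBm


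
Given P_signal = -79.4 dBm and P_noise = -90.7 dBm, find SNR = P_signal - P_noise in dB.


SNR = -79.4 - (-90.7) = 11.3 dB

11.3 dB


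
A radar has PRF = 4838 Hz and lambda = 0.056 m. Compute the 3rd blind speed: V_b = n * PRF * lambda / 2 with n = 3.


V_blind = 3 * 4838 * 0.056 / 2 = 406.4 m/s

406.4 m/s


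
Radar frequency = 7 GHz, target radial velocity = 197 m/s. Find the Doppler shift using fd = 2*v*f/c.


fd = 2 * 197 * 7000000000.0 / 3e8 = 9193.3 Hz

9193.3 Hz


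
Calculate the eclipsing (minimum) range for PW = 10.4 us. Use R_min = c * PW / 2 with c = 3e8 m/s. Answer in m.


R_min = 3e8 * 10.4e-6 / 2 = 1560.0 m

1560.0 m


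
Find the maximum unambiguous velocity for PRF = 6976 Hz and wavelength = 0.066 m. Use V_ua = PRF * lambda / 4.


V_ua = 6976 * 0.066 / 4 = 115.1 m/s

115.1 m/s


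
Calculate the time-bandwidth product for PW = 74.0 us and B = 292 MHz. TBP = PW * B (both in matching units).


TBP = 74.0 * 292 = 21608.0

21608.0


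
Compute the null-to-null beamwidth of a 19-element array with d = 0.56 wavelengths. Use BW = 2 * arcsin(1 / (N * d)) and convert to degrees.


1/(N*d) = 1/(19*0.56) = 0.093985
BW = 2*arcsin(0.093985) = 10.8 degrees

10.8 degrees


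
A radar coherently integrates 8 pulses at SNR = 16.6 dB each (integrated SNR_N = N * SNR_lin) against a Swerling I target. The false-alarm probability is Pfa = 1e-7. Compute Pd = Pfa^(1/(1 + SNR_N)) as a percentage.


SNR_lin = 10^(16.6/10) = 45.70882
SNR_N = 8 * 45.70882 = 365.67056
1/(1 + SNR_N) = 1/366.67056 = 0.0027272
Pd = (1e-7)^0.0027272 = 0.95699
Pd = 95.7%

95.7%


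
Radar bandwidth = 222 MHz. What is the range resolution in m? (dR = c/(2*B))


dR = 3e8 / (2 * 222000000.0) = 0.68 m

0.68 m


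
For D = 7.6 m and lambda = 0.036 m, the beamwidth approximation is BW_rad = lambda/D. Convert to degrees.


BW_rad = 0.036 / 7.6 = 0.004737
BW_deg = 0.27 degrees

0.27 degrees


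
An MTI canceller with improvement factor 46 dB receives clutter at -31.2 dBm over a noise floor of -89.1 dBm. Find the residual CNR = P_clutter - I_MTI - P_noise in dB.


CNR = -31.2 - 46 - (-89.1) = 11.9 dB

11.9 dB


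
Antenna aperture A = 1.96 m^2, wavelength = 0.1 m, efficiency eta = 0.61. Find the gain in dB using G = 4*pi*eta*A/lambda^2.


G_linear = 4*pi*0.61*1.96/0.1^2 = 1502.44
G_dB = 10*log10(1502.44) = 31.8 dB

31.8 dB


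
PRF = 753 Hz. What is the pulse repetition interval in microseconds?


PRI = 1/753 = 0.0013280212 s = 1328.0 us

1328.0 us


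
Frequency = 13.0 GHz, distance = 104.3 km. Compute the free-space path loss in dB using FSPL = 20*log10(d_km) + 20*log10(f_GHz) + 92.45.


20*log10(104.3) = 40.37
20*log10(13.0) = 22.28
FSPL = 155.1 dB

155.1 dB


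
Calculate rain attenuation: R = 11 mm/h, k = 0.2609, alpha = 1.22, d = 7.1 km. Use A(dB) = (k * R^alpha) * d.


gamma = 0.2609 * 11^1.22 = 4.863771 dB/km
A = 4.863771 * 7.1 = 34.53 dB

34.53 dB


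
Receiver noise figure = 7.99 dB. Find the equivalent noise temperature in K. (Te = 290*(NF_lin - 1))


NF_lin = 10^(7.99/10) = 6.295062
Te = 290 * (6.295062 - 1) = 1535.6 K

1535.6 K


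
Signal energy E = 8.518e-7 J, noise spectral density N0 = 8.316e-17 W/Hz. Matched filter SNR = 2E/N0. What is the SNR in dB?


SNR_lin = 2 * 8.518e-7 / 8.316e-17 = 2.049e10
SNR_dB = 10*log10(2.049e10) = 103.1 dB

103.1 dB


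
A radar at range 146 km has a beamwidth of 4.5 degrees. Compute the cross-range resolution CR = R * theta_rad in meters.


BW_rad = 0.078539816
CR = 146000 * 0.078539816 = 11466.8 m

11466.8 m


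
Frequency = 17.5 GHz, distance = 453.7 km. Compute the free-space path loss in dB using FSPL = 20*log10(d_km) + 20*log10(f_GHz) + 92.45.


20*log10(453.7) = 53.14
20*log10(17.5) = 24.86
FSPL = 170.4 dB

170.4 dB


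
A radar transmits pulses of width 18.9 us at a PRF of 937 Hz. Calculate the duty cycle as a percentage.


DC = 18.9e-6 * 937 * 100 = 1.77%

1.77%


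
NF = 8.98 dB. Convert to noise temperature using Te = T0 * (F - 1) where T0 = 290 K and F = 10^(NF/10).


NF_lin = 10^(8.98/10) = 7.906786
Te = 290 * (7.906786 - 1) = 2003.0 K

2003.0 K
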